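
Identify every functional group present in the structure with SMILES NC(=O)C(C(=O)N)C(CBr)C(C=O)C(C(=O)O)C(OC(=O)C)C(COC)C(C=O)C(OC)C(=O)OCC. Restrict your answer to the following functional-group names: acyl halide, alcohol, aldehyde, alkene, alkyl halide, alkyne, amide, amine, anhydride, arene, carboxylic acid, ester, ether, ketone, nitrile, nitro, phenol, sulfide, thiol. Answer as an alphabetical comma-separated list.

Reading the structure from left to right:
  H2NCO: –C(=O)NH2: carbonyl C bonded to C and to N → amide (the N is not a separate amine).
  CH(CONH2): pendant –CONH2: carbonyl C bonded to C and N → amide.
  CH(CH2Br): pendant –CH2X: halogen on sp³ carbon → alkyl halide.
  CH(CHO): pendant –CHO: carbonyl C bonded to C and H → aldehyde.
  CH(COOH): pendant –COOH: carbonyl C bonded to C and –OH → carboxylic acid.
  CH(OCOCH3): pendant –OC(=O)CH3: an acyloxy group → ester.
  CH(CH2OCH3): pendant –CH2OCH3: C–O–C linkage → ether.
  CH(CHO): pendant –CHO: carbonyl C bonded to C and H → aldehyde.
  CH(OCH3): pendant –OCH3: C–O–C with sp³ C, no adjacent C=O → ether.
  COOCH2CH3: –C(=O)OCH2CH3: carbonyl C bonded to C and to –OEt → ester.

aldehyde, alkyl halide, amide, carboxylic acid, ester, ether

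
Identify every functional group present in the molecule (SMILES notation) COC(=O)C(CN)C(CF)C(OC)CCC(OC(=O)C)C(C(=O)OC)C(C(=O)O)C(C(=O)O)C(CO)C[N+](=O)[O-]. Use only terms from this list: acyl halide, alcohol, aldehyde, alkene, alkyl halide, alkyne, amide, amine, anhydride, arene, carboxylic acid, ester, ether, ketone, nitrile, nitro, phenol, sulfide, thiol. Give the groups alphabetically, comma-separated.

alcohol, alkyl halide, amine, carboxylic acid, ester, ether, nitro

Reading the structure from left to right:
  CH3OOC: CH3O–C(=O)–: carbonyl C bonded to C and to –OCH3 → ester (not ketone + ether).
  CH(CH2NH2): pendant –CH2NH2: N on sp³ C, no adjacent C=O → amine.
  CH(CH2F): pendant –CH2X: halogen on sp³ carbon → alkyl halide.
  CH(OCH3): pendant –OCH3: C–O–C with sp³ C, no adjacent C=O → ether.
  CH(OCOCH3): pendant –OC(=O)CH3: an acyloxy group → ester.
  CH(COOCH3): pendant –COOCH3: carbonyl C bonded to C and –OCH3 → ester.
  CH(COOH): pendant –COOH: carbonyl C bonded to C and –OH → carboxylic acid.
  CH(COOH): pendant –COOH: carbonyl C bonded to C and –OH → carboxylic acid.
  CH(CH2OH): pendant –CH2OH on an sp³ backbone C → alcohol.
  CH2NO2: –NO2 on carbon → nitro group.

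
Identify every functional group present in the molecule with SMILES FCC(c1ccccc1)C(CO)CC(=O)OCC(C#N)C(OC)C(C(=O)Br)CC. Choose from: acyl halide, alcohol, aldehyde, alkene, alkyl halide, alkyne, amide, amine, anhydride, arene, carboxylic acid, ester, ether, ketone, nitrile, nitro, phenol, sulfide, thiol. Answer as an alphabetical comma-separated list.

acyl halide, alcohol, alkyl halide, arene, ester, ether, nitrile

Working along the chain:
  FCH2: halogen on an sp³ carbon → alkyl halide.
  CH(C6H5): pendant –C6H5: benzene ring → arene.
  CH(CH2OH): pendant –CH2OH on an sp³ backbone C → alcohol.
  CH2COOCH2: –C(=O)–O–C with C on the carbonyl side → ester.
  CH(CN): pendant –C≡N: nitrile.
  CH(OCH3): pendant –OCH3: C–O–C with sp³ C, no adjacent C=O → ether.
  CH(COBr): pendant –C(=O)X: carbonyl C bonded to C and halogen → acyl halide.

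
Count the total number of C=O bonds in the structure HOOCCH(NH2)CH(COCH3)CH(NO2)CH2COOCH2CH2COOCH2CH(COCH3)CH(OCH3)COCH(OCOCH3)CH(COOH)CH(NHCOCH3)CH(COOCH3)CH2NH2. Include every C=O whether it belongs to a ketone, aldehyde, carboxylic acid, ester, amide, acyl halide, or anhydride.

HOOC: carboxylic acid, 1 C=O (running total 1).
CH(COCH3): ketone, 1 C=O (running total 2).
CH2COOCH2: ester, 1 C=O (running total 3).
CH2COOCH2: ester, 1 C=O (running total 4).
CH(COCH3): ketone, 1 C=O (running total 5).
CO: ketone, 1 C=O (running total 6).
CH(OCOCH3): ester, 1 C=O (running total 7).
CH(COOH): carboxylic acid, 1 C=O (running total 8).
CH(NHCOCH3): amide, 1 C=O (running total 9).
CH(COOCH3): ester, 1 C=O (running total 10).

10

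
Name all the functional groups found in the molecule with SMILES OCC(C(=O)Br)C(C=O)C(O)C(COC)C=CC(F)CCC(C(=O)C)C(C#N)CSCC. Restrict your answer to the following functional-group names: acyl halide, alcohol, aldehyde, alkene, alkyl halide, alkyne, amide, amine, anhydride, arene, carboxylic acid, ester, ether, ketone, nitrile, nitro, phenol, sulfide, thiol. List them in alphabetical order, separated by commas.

HO– on an sp³ carbon → alcohol.
pendant –C(=O)X: carbonyl C bonded to C and halogen → acyl halide.
pendant –CHO: carbonyl C bonded to C and H → aldehyde.
–OH on an sp³ carbon → alcohol (secondary).
pendant –CH2OCH3: C–O–C linkage → ether.
C=C double bond → alkene.
halogen on an sp³ carbon → alkyl halide.
pendant –COCH3: carbonyl C bonded to two carbons → ketone.
pendant –C≡N: nitrile.
C–S–C linkage → sulfide (thioether).

acyl halide, alcohol, aldehyde, alkene, alkyl halide, ether, ketone, nitrile, sulfide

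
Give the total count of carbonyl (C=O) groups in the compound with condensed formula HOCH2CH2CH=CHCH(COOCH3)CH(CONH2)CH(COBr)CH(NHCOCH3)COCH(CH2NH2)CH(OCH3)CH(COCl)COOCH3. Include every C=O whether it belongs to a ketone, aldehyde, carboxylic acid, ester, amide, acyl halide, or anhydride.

CH(COOCH3): ester, 1 C=O (running total 1).
CH(CONH2): amide, 1 C=O (running total 2).
CH(COBr): acyl halide, 1 C=O (running total 3).
CH(NHCOCH3): amide, 1 C=O (running total 4).
CO: ketone, 1 C=O (running total 5).
CH(COCl): acyl halide, 1 C=O (running total 6).
COOCH3: ester, 1 C=O (running total 7).

7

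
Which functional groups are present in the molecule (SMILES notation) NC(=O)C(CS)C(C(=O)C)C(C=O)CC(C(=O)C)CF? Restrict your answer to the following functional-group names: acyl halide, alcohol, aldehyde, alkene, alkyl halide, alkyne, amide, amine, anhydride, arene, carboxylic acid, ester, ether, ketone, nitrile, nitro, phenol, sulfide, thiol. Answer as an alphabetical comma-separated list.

–C(=O)NH2: carbonyl C bonded to C and to N → amide (the N is not a separate amine).
pendant –CH2SH → thiol.
pendant –COCH3: carbonyl C bonded to two carbons → ketone.
pendant –CHO: carbonyl C bonded to C and H → aldehyde.
pendant –COCH3: carbonyl C bonded to two carbons → ketone.
halogen on an sp³ carbon → alkyl halide.

aldehyde, alkyl halide, amide, ketone, thiol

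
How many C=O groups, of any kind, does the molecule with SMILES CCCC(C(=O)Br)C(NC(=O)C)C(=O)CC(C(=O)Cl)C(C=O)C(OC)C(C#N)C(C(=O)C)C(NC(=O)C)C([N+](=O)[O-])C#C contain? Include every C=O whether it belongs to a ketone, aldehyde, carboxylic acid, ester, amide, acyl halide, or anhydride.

7

CH(COBr): acyl halide, 1 C=O (running total 1).
CH(NHCOCH3): amide, 1 C=O (running total 2).
CO: ketone, 1 C=O (running total 3).
CH(COCl): acyl halide, 1 C=O (running total 4).
CH(CHO): aldehyde, 1 C=O (running total 5).
CH(COCH3): ketone, 1 C=O (running total 6).
CH(NHCOCH3): amide, 1 C=O (running total 7).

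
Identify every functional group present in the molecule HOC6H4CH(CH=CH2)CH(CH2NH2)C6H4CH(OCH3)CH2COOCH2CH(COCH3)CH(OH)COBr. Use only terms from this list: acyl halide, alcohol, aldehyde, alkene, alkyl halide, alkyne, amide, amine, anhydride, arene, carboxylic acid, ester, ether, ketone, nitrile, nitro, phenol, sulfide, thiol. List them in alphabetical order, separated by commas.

acyl halide, alcohol, alkene, amine, arene, ester, ether, ketone, phenol

Working along the chain:
  HOC6H4: –OH attached directly to an aromatic ring → phenol (not alcohol); the ring itself is an arene.
  CH(CH=CH2): pendant –CH=CH2: C=C double bond → alkene.
  CH(CH2NH2): pendant –CH2NH2: N on sp³ C, no adjacent C=O → amine.
  C6H4: para-disubstituted benzene ring → arene.
  CH(OCH3): pendant –OCH3: C–O–C with sp³ C, no adjacent C=O → ether.
  CH2COOCH2: –C(=O)–O–C with C on the carbonyl side → ester.
  CH(COCH3): pendant –COCH3: carbonyl C bonded to two carbons → ketone.
  CH(OH): –OH on an sp³ carbon → alcohol (secondary).
  COBr: –C(=O)Br: carbonyl C bonded to C and to a halogen → acyl halide (not alkyl halide).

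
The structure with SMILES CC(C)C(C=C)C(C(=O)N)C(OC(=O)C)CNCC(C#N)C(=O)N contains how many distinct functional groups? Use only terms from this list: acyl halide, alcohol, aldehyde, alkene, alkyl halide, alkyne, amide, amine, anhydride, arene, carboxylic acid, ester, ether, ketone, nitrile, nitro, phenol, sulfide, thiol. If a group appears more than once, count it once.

Taking each segment in turn:
  CH(CH=CH2): pendant –CH=CH2: C=C double bond → alkene.
  CH(CONH2): pendant –CONH2: carbonyl C bonded to C and N → amide.
  CH(OCOCH3): pendant –OC(=O)CH3: an acyloxy group → ester.
  CH2NHCH2: C–N–C with sp³ carbons and no adjacent C=O → amine (secondary).
  CH(CN): pendant –C≡N: nitrile.
  CONH2: –C(=O)NH2: carbonyl C bonded to C and to N → amide (the N is not a separate amine).
Distinct types present: alkene, amide, amine, ester, nitrile.

5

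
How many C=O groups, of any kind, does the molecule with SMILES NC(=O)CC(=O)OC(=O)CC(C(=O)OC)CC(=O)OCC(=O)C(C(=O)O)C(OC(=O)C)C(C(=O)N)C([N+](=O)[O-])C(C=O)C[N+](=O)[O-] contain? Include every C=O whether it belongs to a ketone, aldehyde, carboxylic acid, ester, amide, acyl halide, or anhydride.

H2NCO: amide, 1 C=O (running total 1).
CH2CO-O-COCH2: anhydride, 2 C=O (running total 3).
CH(COOCH3): ester, 1 C=O (running total 4).
CH2COOCH2: ester, 1 C=O (running total 5).
CO: ketone, 1 C=O (running total 6).
CH(COOH): carboxylic acid, 1 C=O (running total 7).
CH(OCOCH3): ester, 1 C=O (running total 8).
CH(CONH2): amide, 1 C=O (running total 9).
CH(CHO): aldehyde, 1 C=O (running total 10).

10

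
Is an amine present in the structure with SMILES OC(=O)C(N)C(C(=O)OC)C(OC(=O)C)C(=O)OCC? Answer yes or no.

–COOH: carbonyl C bonded to –OH and C → carboxylic acid (the –OH is not a separate alcohol).
–NH2 on an sp³ carbon with no adjacent C=O → amine.
pendant –COOCH3: carbonyl C bonded to C and –OCH3 → ester.
pendant –OC(=O)CH3: an acyloxy group → ester.
–C(=O)OCH2CH3: carbonyl C bonded to C and to –OEt → ester.
The CH(NH2) segment supplies the amine: –NH2 on an sp³ carbon with no adjacent C=O → amine.

yes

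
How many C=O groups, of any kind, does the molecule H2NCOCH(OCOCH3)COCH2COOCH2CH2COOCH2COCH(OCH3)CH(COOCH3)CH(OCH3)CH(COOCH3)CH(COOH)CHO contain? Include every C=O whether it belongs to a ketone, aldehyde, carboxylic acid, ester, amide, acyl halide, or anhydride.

10

H2NCO: amide, 1 C=O (running total 1).
CH(OCOCH3): ester, 1 C=O (running total 2).
CO: ketone, 1 C=O (running total 3).
CH2COOCH2: ester, 1 C=O (running total 4).
CH2COOCH2: ester, 1 C=O (running total 5).
CO: ketone, 1 C=O (running total 6).
CH(COOCH3): ester, 1 C=O (running total 7).
CH(COOCH3): ester, 1 C=O (running total 8).
CH(COOH): carboxylic acid, 1 C=O (running total 9).
CHO: aldehyde, 1 C=O (running total 10).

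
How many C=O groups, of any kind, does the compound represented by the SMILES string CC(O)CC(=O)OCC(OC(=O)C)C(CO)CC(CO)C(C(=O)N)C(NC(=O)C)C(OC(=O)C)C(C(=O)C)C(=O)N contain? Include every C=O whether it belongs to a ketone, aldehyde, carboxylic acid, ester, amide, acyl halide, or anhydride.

CH2COOCH2: ester, 1 C=O (running total 1).
CH(OCOCH3): ester, 1 C=O (running total 2).
CH(CONH2): amide, 1 C=O (running total 3).
CH(NHCOCH3): amide, 1 C=O (running total 4).
CH(OCOCH3): ester, 1 C=O (running total 5).
CH(COCH3): ketone, 1 C=O (running total 6).
CONH2: amide, 1 C=O (running total 7).

7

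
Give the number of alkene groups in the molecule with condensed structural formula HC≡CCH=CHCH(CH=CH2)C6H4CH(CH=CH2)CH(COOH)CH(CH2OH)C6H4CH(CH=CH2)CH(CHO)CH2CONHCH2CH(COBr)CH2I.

C≡C triple bond → alkyne.
C=C double bond → alkene.
pendant –CH=CH2: C=C double bond → alkene.
para-disubstituted benzene ring → arene.
pendant –CH=CH2: C=C double bond → alkene.
pendant –COOH: carbonyl C bonded to C and –OH → carboxylic acid.
pendant –CH2OH on an sp³ backbone C → alcohol.
para-disubstituted benzene ring → arene.
pendant –CH=CH2: C=C double bond → alkene.
pendant –CHO: carbonyl C bonded to C and H → aldehyde.
–C(=O)–N– linkage → amide (the N is not an amine).
pendant –C(=O)X: carbonyl C bonded to C and halogen → acyl halide.
halogen on an sp³ carbon → alkyl halide.
Alkene appears at: CH=CH, CH(CH=CH2), CH(CH=CH2), CH(CH=CH2) → 4.

4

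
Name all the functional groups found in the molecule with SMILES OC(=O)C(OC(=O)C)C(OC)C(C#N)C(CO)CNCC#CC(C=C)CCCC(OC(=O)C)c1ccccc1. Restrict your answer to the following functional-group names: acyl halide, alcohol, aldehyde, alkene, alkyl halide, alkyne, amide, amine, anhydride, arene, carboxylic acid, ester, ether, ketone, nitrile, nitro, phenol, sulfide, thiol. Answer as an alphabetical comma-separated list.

alcohol, alkene, alkyne, amine, arene, carboxylic acid, ester, ether, nitrile

Reading the structure from left to right:
  HOOC: –COOH: carbonyl C bonded to –OH and C → carboxylic acid (the –OH is not a separate alcohol).
  CH(OCOCH3): pendant –OC(=O)CH3: an acyloxy group → ester.
  CH(OCH3): pendant –OCH3: C–O–C with sp³ C, no adjacent C=O → ether.
  CH(CN): pendant –C≡N: nitrile.
  CH(CH2OH): pendant –CH2OH on an sp³ backbone C → alcohol.
  CH2NHCH2: C–N–C with sp³ carbons and no adjacent C=O → amine (secondary).
  C≡C: C≡C triple bond → alkyne.
  CH(CH=CH2): pendant –CH=CH2: C=C double bond → alkene.
  CH(OCOCH3): pendant –OC(=O)CH3: an acyloxy group → ester.
  C6H5: –C6H5 phenyl ring → arene.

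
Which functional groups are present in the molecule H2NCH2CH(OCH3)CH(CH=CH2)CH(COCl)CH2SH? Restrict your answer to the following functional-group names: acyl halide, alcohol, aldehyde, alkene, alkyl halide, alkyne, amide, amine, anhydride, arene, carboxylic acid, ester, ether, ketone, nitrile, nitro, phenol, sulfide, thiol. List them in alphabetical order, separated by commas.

Taking each segment in turn:
  H2NCH2: –NH2 on an sp³ carbon with no adjacent C=O → amine.
  CH(OCH3): pendant –OCH3: C–O–C with sp³ C, no adjacent C=O → ether.
  CH(CH=CH2): pendant –CH=CH2: C=C double bond → alkene.
  CH(COCl): pendant –C(=O)X: carbonyl C bonded to C and halogen → acyl halide.
  CH2SH: –SH on an sp³ carbon → thiol.

acyl halide, alkene, amine, ether, thiol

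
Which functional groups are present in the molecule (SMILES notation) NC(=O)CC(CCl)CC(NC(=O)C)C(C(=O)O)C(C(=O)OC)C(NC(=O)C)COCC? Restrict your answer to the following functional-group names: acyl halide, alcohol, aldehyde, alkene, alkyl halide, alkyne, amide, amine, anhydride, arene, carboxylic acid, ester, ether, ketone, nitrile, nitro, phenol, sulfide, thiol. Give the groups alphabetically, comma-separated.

Working along the chain:
  H2NCO: –C(=O)NH2: carbonyl C bonded to C and to N → amide (the N is not a separate amine).
  CH(CH2Cl): pendant –CH2X: halogen on sp³ carbon → alkyl halide.
  CH(NHCOCH3): pendant –NHC(=O)CH3: N bonded to a carbonyl → amide (not amine).
  CH(COOH): pendant –COOH: carbonyl C bonded to C and –OH → carboxylic acid.
  CH(COOCH3): pendant –COOCH3: carbonyl C bonded to C and –OCH3 → ester.
  CH(NHCOCH3): pendant –NHC(=O)CH3: N bonded to a carbonyl → amide (not amine).
  CH2OCH2: C–O–C with sp³ carbons on both sides and no adjacent C=O → ether.

alkyl halide, amide, carboxylic acid, ester, ether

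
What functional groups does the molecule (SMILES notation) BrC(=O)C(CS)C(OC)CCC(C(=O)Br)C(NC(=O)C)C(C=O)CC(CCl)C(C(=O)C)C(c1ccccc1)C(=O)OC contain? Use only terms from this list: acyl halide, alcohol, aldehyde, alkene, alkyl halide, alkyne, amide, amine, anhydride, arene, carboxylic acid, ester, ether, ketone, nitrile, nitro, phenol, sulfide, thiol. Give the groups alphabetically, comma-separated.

acyl halide, aldehyde, alkyl halide, amide, arene, ester, ether, ketone, thiol

Taking each segment in turn:
  BrCO: –C(=O)Br: carbonyl C bonded to C and to a halogen → acyl halide (not alkyl halide).
  CH(CH2SH): pendant –CH2SH → thiol.
  CH(OCH3): pendant –OCH3: C–O–C with sp³ C, no adjacent C=O → ether.
  CH(COBr): pendant –C(=O)X: carbonyl C bonded to C and halogen → acyl halide.
  CH(NHCOCH3): pendant –NHC(=O)CH3: N bonded to a carbonyl → amide (not amine).
  CH(CHO): pendant –CHO: carbonyl C bonded to C and H → aldehyde.
  CH(CH2Cl): pendant –CH2X: halogen on sp³ carbon → alkyl halide.
  CH(COCH3): pendant –COCH3: carbonyl C bonded to two carbons → ketone.
  CH(C6H5): pendant –C6H5: benzene ring → arene.
  COOCH3: –C(=O)OCH3: carbonyl C bonded to C and to –OCH3 → ester (not ketone + ether).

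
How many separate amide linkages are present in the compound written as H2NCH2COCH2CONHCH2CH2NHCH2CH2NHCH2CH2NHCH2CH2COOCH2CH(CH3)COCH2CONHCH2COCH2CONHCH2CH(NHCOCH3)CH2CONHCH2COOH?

–NH2 on an sp³ carbon with no adjacent C=O → amine.
–C(=O)– with carbon on both sides → ketone.
–C(=O)–N– linkage → amide (the N is not an amine).
C–N–C with sp³ carbons and no adjacent C=O → amine (secondary).
C–N–C with sp³ carbons and no adjacent C=O → amine (secondary).
C–N–C with sp³ carbons and no adjacent C=O → amine (secondary).
–C(=O)–O–C with C on the carbonyl side → ester.
–C(=O)– with carbon on both sides → ketone.
–C(=O)–N– linkage → amide (the N is not an amine).
–C(=O)– with carbon on both sides → ketone.
–C(=O)–N– linkage → amide (the N is not an amine).
pendant –NHC(=O)CH3: N bonded to a carbonyl → amide (not amine).
–C(=O)–N– linkage → amide (the N is not an amine).
–COOH: carbonyl C bonded to –OH and C → carboxylic acid (the –OH is not a separate alcohol).
Amide appears at: CH2CONHCH2, CH2CONHCH2, CH2CONHCH2, CH(NHCOCH3), CH2CONHCH2 → 5.

5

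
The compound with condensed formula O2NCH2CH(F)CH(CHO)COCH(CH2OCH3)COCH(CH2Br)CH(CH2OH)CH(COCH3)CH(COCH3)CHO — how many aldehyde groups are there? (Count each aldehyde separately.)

2

Reading the structure from left to right:
  O2NCH2: –NO2 on carbon → nitro group.
  CH(F): halogen on an sp³ carbon → alkyl halide.
  CH(CHO): pendant –CHO: carbonyl C bonded to C and H → aldehyde.
  CO: –C(=O)– with carbon on both sides → ketone.
  CH(CH2OCH3): pendant –CH2OCH3: C–O–C linkage → ether.
  CO: –C(=O)– with carbon on both sides → ketone.
  CH(CH2Br): pendant –CH2X: halogen on sp³ carbon → alkyl halide.
  CH(CH2OH): pendant –CH2OH on an sp³ backbone C → alcohol.
  CH(COCH3): pendant –COCH3: carbonyl C bonded to two carbons → ketone.
  CH(COCH3): pendant –COCH3: carbonyl C bonded to two carbons → ketone.
  CHO: terminal –CHO: carbonyl C bonded to H and C → aldehyde.
Aldehyde appears at: CH(CHO), CHO → 2.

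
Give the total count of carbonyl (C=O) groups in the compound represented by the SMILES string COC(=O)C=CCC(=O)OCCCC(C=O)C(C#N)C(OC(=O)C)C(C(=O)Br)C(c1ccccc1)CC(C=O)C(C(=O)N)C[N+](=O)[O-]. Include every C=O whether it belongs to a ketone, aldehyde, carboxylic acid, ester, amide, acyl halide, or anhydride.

7

CH3OOC: ester, 1 C=O (running total 1).
CH2COOCH2: ester, 1 C=O (running total 2).
CH(CHO): aldehyde, 1 C=O (running total 3).
CH(OCOCH3): ester, 1 C=O (running total 4).
CH(COBr): acyl halide, 1 C=O (running total 5).
CH(CHO): aldehyde, 1 C=O (running total 6).
CH(CONH2): amide, 1 C=O (running total 7).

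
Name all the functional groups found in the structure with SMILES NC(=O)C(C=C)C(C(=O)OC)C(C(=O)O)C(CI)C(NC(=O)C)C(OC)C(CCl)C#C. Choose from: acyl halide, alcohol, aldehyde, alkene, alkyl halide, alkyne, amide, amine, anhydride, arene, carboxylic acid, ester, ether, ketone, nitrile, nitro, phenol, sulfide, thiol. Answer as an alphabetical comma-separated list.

Taking each segment in turn:
  H2NCO: –C(=O)NH2: carbonyl C bonded to C and to N → amide (the N is not a separate amine).
  CH(CH=CH2): pendant –CH=CH2: C=C double bond → alkene.
  CH(COOCH3): pendant –COOCH3: carbonyl C bonded to C and –OCH3 → ester.
  CH(COOH): pendant –COOH: carbonyl C bonded to C and –OH → carboxylic acid.
  CH(CH2I): pendant –CH2X: halogen on sp³ carbon → alkyl halide.
  CH(NHCOCH3): pendant –NHC(=O)CH3: N bonded to a carbonyl → amide (not amine).
  CH(OCH3): pendant –OCH3: C–O–C with sp³ C, no adjacent C=O → ether.
  CH(CH2Cl): pendant –CH2X: halogen on sp³ carbon → alkyl halide.
  C≡CH: C≡C triple bond → alkyne.

alkene, alkyl halide, alkyne, amide, carboxylic acid, ester, ether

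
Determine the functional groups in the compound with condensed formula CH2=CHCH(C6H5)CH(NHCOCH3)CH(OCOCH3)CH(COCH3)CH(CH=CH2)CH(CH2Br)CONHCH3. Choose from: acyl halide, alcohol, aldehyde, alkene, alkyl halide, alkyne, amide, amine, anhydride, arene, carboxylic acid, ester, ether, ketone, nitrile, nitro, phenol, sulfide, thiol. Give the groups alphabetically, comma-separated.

alkene, alkyl halide, amide, arene, ester, ketone

C=C double bond → alkene.
pendant –C6H5: benzene ring → arene.
pendant –NHC(=O)CH3: N bonded to a carbonyl → amide (not amine).
pendant –OC(=O)CH3: an acyloxy group → ester.
pendant –COCH3: carbonyl C bonded to two carbons → ketone.
pendant –CH=CH2: C=C double bond → alkene.
pendant –CH2X: halogen on sp³ carbon → alkyl halide.
–C(=O)NHCH3: carbonyl C bonded to C and to N → amide (the N is not an amine).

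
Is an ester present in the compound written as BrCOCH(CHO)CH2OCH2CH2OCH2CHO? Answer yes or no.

no

–C(=O)Br: carbonyl C bonded to C and to a halogen → acyl halide (not alkyl halide).
pendant –CHO: carbonyl C bonded to C and H → aldehyde.
C–O–C with sp³ carbons on both sides and no adjacent C=O → ether.
C–O–C with sp³ carbons on both sides and no adjacent C=O → ether.
terminal –CHO: carbonyl C bonded to H and C → aldehyde.
The groups actually present are: acyl halide, aldehyde, ether.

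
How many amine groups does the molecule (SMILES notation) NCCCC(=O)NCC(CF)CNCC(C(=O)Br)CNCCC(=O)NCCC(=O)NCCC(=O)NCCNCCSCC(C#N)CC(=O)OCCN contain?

5

Reading the structure from left to right:
  H2NCH2: –NH2 on an sp³ carbon with no adjacent C=O → amine.
  CH2CONHCH2: –C(=O)–N– linkage → amide (the N is not an amine).
  CH(CH2F): pendant –CH2X: halogen on sp³ carbon → alkyl halide.
  CH2NHCH2: C–N–C with sp³ carbons and no adjacent C=O → amine (secondary).
  CH(COBr): pendant –C(=O)X: carbonyl C bonded to C and halogen → acyl halide.
  CH2NHCH2: C–N–C with sp³ carbons and no adjacent C=O → amine (secondary).
  CH2CONHCH2: –C(=O)–N– linkage → amide (the N is not an amine).
  CH2CONHCH2: –C(=O)–N– linkage → amide (the N is not an amine).
  CH2CONHCH2: –C(=O)–N– linkage → amide (the N is not an amine).
  CH2NHCH2: C–N–C with sp³ carbons and no adjacent C=O → amine (secondary).
  CH2SCH2: C–S–C linkage → sulfide (thioether).
  CH(CN): pendant –C≡N: nitrile.
  CH2COOCH2: –C(=O)–O–C with C on the carbonyl side → ester.
  CH2NH2: –NH2 on an sp³ carbon with no adjacent C=O → amine.
Amine appears at: H2NCH2, CH2NHCH2, CH2NHCH2, CH2NHCH2, CH2NH2 → 5.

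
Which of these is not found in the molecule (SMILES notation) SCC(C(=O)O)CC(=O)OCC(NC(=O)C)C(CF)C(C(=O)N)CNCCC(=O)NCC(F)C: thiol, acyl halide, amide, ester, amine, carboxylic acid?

acyl halide

amine: present (CH2NHCH2 — C–N–C with sp³ carbons and no adjacent C=O → amine (secondary)).
ester: present (CH2COOCH2 — –C(=O)–O–C with C on the carbonyl side → ester).
thiol: present (HSCH2 — –SH on an sp³ carbon → thiol).
carboxylic acid: present (CH(COOH) — pendant –COOH: carbonyl C bonded to C and –OH → carboxylic acid).
amide: present (CH(NHCOCH3) — pendant –NHC(=O)CH3: N bonded to a carbonyl → amide (not amine)).
acyl halide: no segment matches this pattern.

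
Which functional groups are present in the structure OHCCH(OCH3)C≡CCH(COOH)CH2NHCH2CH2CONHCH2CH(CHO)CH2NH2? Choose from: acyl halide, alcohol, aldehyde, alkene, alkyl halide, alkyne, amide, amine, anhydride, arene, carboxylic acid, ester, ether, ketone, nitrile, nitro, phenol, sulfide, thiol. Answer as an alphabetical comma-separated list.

terminal –CHO: carbonyl C bonded to H and C → aldehyde.
pendant –OCH3: C–O–C with sp³ C, no adjacent C=O → ether.
C≡C triple bond → alkyne.
pendant –COOH: carbonyl C bonded to C and –OH → carboxylic acid.
C–N–C with sp³ carbons and no adjacent C=O → amine (secondary).
–C(=O)–N– linkage → amide (the N is not an amine).
pendant –CHO: carbonyl C bonded to C and H → aldehyde.
–NH2 on an sp³ carbon with no adjacent C=O → amine.

aldehyde, alkyne, amide, amine, carboxylic acid, ether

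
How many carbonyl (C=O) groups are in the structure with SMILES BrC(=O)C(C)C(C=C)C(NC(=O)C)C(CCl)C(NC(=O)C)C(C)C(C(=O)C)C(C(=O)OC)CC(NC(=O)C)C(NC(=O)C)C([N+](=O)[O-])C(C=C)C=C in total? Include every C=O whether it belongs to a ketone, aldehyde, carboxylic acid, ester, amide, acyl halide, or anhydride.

BrCO: acyl halide, 1 C=O (running total 1).
CH(NHCOCH3): amide, 1 C=O (running total 2).
CH(NHCOCH3): amide, 1 C=O (running total 3).
CH(COCH3): ketone, 1 C=O (running total 4).
CH(COOCH3): ester, 1 C=O (running total 5).
CH(NHCOCH3): amide, 1 C=O (running total 6).
CH(NHCOCH3): amide, 1 C=O (running total 7).

7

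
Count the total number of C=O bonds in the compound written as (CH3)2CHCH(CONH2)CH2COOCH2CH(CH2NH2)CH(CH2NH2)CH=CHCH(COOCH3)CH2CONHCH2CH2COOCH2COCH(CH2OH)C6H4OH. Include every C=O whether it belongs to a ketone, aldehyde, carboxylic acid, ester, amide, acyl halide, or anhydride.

6

CH(CONH2): amide, 1 C=O (running total 1).
CH2COOCH2: ester, 1 C=O (running total 2).
CH(COOCH3): ester, 1 C=O (running total 3).
CH2CONHCH2: amide, 1 C=O (running total 4).
CH2COOCH2: ester, 1 C=O (running total 5).
CO: ketone, 1 C=O (running total 6).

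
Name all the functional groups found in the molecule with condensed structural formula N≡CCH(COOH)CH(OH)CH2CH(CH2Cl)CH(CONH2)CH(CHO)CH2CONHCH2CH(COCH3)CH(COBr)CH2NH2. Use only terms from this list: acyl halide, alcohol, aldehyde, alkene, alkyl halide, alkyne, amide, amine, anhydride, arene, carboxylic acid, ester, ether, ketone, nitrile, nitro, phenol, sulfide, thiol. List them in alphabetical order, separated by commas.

N≡C–: carbon triple-bonded to nitrogen → nitrile.
pendant –COOH: carbonyl C bonded to C and –OH → carboxylic acid.
–OH on an sp³ carbon → alcohol (secondary).
pendant –CH2X: halogen on sp³ carbon → alkyl halide.
pendant –CONH2: carbonyl C bonded to C and N → amide.
pendant –CHO: carbonyl C bonded to C and H → aldehyde.
–C(=O)–N– linkage → amide (the N is not an amine).
pendant –COCH3: carbonyl C bonded to two carbons → ketone.
pendant –C(=O)X: carbonyl C bonded to C and halogen → acyl halide.
–NH2 on an sp³ carbon with no adjacent C=O → amine.

acyl halide, alcohol, aldehyde, alkyl halide, amide, amine, carboxylic acid, ketone, nitrile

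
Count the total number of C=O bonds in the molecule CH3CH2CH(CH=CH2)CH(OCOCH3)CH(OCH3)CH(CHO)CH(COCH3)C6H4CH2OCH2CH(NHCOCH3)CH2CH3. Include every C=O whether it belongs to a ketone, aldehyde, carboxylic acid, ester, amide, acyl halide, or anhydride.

CH(OCOCH3): ester, 1 C=O (running total 1).
CH(CHO): aldehyde, 1 C=O (running total 2).
CH(COCH3): ketone, 1 C=O (running total 3).
CH(NHCOCH3): amide, 1 C=O (running total 4).

4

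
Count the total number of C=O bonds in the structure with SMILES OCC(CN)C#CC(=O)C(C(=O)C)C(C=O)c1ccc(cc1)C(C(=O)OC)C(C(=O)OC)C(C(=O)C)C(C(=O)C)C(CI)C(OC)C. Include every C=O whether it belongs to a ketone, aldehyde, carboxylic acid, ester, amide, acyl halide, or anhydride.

7

CO: ketone, 1 C=O (running total 1).
CH(COCH3): ketone, 1 C=O (running total 2).
CH(CHO): aldehyde, 1 C=O (running total 3).
CH(COOCH3): ester, 1 C=O (running total 4).
CH(COOCH3): ester, 1 C=O (running total 5).
CH(COCH3): ketone, 1 C=O (running total 6).
CH(COCH3): ketone, 1 C=O (running total 7).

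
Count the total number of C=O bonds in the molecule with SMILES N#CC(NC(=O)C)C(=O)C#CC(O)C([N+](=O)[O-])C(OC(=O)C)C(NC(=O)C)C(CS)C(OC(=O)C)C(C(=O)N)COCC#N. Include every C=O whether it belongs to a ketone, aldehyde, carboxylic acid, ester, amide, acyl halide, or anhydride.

CH(NHCOCH3): amide, 1 C=O (running total 1).
CO: ketone, 1 C=O (running total 2).
CH(OCOCH3): ester, 1 C=O (running total 3).
CH(NHCOCH3): amide, 1 C=O (running total 4).
CH(OCOCH3): ester, 1 C=O (running total 5).
CH(CONH2): amide, 1 C=O (running total 6).

6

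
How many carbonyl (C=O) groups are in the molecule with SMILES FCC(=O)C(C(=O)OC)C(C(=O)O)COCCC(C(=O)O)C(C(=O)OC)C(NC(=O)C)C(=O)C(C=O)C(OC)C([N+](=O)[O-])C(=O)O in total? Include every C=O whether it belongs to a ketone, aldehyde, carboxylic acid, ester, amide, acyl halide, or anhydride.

9

CO: ketone, 1 C=O (running total 1).
CH(COOCH3): ester, 1 C=O (running total 2).
CH(COOH): carboxylic acid, 1 C=O (running total 3).
CH(COOH): carboxylic acid, 1 C=O (running total 4).
CH(COOCH3): ester, 1 C=O (running total 5).
CH(NHCOCH3): amide, 1 C=O (running total 6).
CO: ketone, 1 C=O (running total 7).
CH(CHO): aldehyde, 1 C=O (running total 8).
COOH: carboxylic acid, 1 C=O (running total 9).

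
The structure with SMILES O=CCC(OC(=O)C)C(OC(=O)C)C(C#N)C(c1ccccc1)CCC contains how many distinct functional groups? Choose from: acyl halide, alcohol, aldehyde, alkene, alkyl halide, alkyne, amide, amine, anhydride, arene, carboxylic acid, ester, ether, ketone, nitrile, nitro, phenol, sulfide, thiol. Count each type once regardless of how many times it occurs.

4

Taking each segment in turn:
  OHC: terminal –CHO: carbonyl C bonded to H and C → aldehyde.
  CH(OCOCH3): pendant –OC(=O)CH3: an acyloxy group → ester.
  CH(OCOCH3): pendant –OC(=O)CH3: an acyloxy group → ester.
  CH(CN): pendant –C≡N: nitrile.
  CH(C6H5): pendant –C6H5: benzene ring → arene.
Distinct types present: aldehyde, arene, ester, nitrile.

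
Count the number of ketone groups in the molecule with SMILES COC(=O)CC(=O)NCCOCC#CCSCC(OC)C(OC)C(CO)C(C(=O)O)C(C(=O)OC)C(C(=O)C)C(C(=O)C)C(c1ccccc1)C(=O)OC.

2

Reading the structure from left to right:
  CH3OOC: CH3O–C(=O)–: carbonyl C bonded to C and to –OCH3 → ester (not ketone + ether).
  CH2CONHCH2: –C(=O)–N– linkage → amide (the N is not an amine).
  CH2OCH2: C–O–C with sp³ carbons on both sides and no adjacent C=O → ether.
  C≡C: C≡C triple bond → alkyne.
  CH2SCH2: C–S–C linkage → sulfide (thioether).
  CH(OCH3): pendant –OCH3: C–O–C with sp³ C, no adjacent C=O → ether.
  CH(OCH3): pendant –OCH3: C–O–C with sp³ C, no adjacent C=O → ether.
  CH(CH2OH): pendant –CH2OH on an sp³ backbone C → alcohol.
  CH(COOH): pendant –COOH: carbonyl C bonded to C and –OH → carboxylic acid.
  CH(COOCH3): pendant –COOCH3: carbonyl C bonded to C and –OCH3 → ester.
  CH(COCH3): pendant –COCH3: carbonyl C bonded to two carbons → ketone.
  CH(COCH3): pendant –COCH3: carbonyl C bonded to two carbons → ketone.
  CH(C6H5): pendant –C6H5: benzene ring → arene.
  COOCH3: –C(=O)OCH3: carbonyl C bonded to C and to –OCH3 → ester (not ketone + ether).
Ketone appears at: CH(COCH3), CH(COCH3) → 2.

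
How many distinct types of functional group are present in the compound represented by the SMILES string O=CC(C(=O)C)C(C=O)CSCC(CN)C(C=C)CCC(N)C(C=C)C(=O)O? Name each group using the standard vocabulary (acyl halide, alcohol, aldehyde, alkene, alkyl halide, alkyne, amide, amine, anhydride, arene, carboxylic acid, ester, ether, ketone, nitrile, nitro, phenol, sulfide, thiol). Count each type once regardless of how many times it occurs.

Reading the structure from left to right:
  OHC: terminal –CHO: carbonyl C bonded to H and C → aldehyde.
  CH(COCH3): pendant –COCH3: carbonyl C bonded to two carbons → ketone.
  CH(CHO): pendant –CHO: carbonyl C bonded to C and H → aldehyde.
  CH2SCH2: C–S–C linkage → sulfide (thioether).
  CH(CH2NH2): pendant –CH2NH2: N on sp³ C, no adjacent C=O → amine.
  CH(CH=CH2): pendant –CH=CH2: C=C double bond → alkene.
  CH(NH2): –NH2 on an sp³ carbon with no adjacent C=O → amine.
  CH(CH=CH2): pendant –CH=CH2: C=C double bond → alkene.
  COOH: –COOH: carbonyl C bonded to –OH and C → carboxylic acid (the –OH is not a separate alcohol).
Distinct types present: aldehyde, alkene, amine, carboxylic acid, ketone, sulfide.

6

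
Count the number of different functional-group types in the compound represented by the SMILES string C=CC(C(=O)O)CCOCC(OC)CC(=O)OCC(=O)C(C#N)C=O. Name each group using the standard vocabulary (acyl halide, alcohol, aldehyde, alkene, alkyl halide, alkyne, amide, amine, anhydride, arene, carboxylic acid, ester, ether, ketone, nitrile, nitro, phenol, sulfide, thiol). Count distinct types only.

7

Working along the chain:
  CH2=CH: C=C double bond → alkene.
  CH(COOH): pendant –COOH: carbonyl C bonded to C and –OH → carboxylic acid.
  CH2OCH2: C–O–C with sp³ carbons on both sides and no adjacent C=O → ether.
  CH(OCH3): pendant –OCH3: C–O–C with sp³ C, no adjacent C=O → ether.
  CH2COOCH2: –C(=O)–O–C with C on the carbonyl side → ester.
  CO: –C(=O)– with carbon on both sides → ketone.
  CH(CN): pendant –C≡N: nitrile.
  CHO: terminal –CHO: carbonyl C bonded to H and C → aldehyde.
Distinct types present: aldehyde, alkene, carboxylic acid, ester, ether, ketone, nitrile.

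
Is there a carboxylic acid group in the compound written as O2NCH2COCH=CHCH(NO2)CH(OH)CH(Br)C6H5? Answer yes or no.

Reading the structure from left to right:
  O2NCH2: –NO2 on carbon → nitro group.
  CO: –C(=O)– with carbon on both sides → ketone.
  CH=CH: C=C double bond → alkene.
  CH(NO2): –NO2 on an sp³ carbon → nitro (the N=O is not a carbonyl).
  CH(OH): –OH on an sp³ carbon → alcohol (secondary).
  CH(Br): halogen on an sp³ carbon → alkyl halide.
  C6H5: –C6H5 phenyl ring → arene.
The groups actually present are: alcohol, alkene, alkyl halide, arene, ketone, nitro.

no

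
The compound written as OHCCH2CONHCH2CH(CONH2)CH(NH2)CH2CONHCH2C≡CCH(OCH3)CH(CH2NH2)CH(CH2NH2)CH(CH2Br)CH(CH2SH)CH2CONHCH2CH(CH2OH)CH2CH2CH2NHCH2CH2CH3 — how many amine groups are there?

Taking each segment in turn:
  OHC: terminal –CHO: carbonyl C bonded to H and C → aldehyde.
  CH2CONHCH2: –C(=O)–N– linkage → amide (the N is not an amine).
  CH(CONH2): pendant –CONH2: carbonyl C bonded to C and N → amide.
  CH(NH2): –NH2 on an sp³ carbon with no adjacent C=O → amine.
  CH2CONHCH2: –C(=O)–N– linkage → amide (the N is not an amine).
  C≡C: C≡C triple bond → alkyne.
  CH(OCH3): pendant –OCH3: C–O–C with sp³ C, no adjacent C=O → ether.
  CH(CH2NH2): pendant –CH2NH2: N on sp³ C, no adjacent C=O → amine.
  CH(CH2NH2): pendant –CH2NH2: N on sp³ C, no adjacent C=O → amine.
  CH(CH2Br): pendant –CH2X: halogen on sp³ carbon → alkyl halide.
  CH(CH2SH): pendant –CH2SH → thiol.
  CH2CONHCH2: –C(=O)–N– linkage → amide (the N is not an amine).
  CH(CH2OH): pendant –CH2OH on an sp³ backbone C → alcohol.
  CH2NHCH2: C–N–C with sp³ carbons and no adjacent C=O → amine (secondary).
Amine appears at: CH(NH2), CH(CH2NH2), CH(CH2NH2), CH2NHCH2 → 4.

4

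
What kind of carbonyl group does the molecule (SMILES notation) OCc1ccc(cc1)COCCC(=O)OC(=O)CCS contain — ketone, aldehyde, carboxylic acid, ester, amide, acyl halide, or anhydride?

anhydride

The carbonyl is in the CH2CO-O-COCH2 segment: two acyl groups sharing one oxygen, –C(=O)–O–C(=O)– → anhydride.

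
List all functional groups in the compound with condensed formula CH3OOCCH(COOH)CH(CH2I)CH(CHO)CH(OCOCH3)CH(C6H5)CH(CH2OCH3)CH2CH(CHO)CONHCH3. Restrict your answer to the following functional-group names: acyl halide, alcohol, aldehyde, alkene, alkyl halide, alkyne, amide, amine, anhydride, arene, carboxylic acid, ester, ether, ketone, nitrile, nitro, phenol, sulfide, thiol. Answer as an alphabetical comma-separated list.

aldehyde, alkyl halide, amide, arene, carboxylic acid, ester, ether

Reading the structure from left to right:
  CH3OOC: CH3O–C(=O)–: carbonyl C bonded to C and to –OCH3 → ester (not ketone + ether).
  CH(COOH): pendant –COOH: carbonyl C bonded to C and –OH → carboxylic acid.
  CH(CH2I): pendant –CH2X: halogen on sp³ carbon → alkyl halide.
  CH(CHO): pendant –CHO: carbonyl C bonded to C and H → aldehyde.
  CH(OCOCH3): pendant –OC(=O)CH3: an acyloxy group → ester.
  CH(C6H5): pendant –C6H5: benzene ring → arene.
  CH(CH2OCH3): pendant –CH2OCH3: C–O–C linkage → ether.
  CH(CHO): pendant –CHO: carbonyl C bonded to C and H → aldehyde.
  CONHCH3: –C(=O)NHCH3: carbonyl C bonded to C and to N → amide (the N is not an amine).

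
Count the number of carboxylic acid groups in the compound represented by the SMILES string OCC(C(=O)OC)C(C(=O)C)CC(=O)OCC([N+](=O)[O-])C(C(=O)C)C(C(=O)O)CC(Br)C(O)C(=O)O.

2

HO– on an sp³ carbon → alcohol.
pendant –COOCH3: carbonyl C bonded to C and –OCH3 → ester.
pendant –COCH3: carbonyl C bonded to two carbons → ketone.
–C(=O)–O–C with C on the carbonyl side → ester.
–NO2 on an sp³ carbon → nitro (the N=O is not a carbonyl).
pendant –COCH3: carbonyl C bonded to two carbons → ketone.
pendant –COOH: carbonyl C bonded to C and –OH → carboxylic acid.
halogen on an sp³ carbon → alkyl halide.
–OH on an sp³ carbon → alcohol (secondary).
–COOH: carbonyl C bonded to –OH and C → carboxylic acid (the –OH is not a separate alcohol).
Carboxylic acid appears at: CH(COOH), COOH → 2.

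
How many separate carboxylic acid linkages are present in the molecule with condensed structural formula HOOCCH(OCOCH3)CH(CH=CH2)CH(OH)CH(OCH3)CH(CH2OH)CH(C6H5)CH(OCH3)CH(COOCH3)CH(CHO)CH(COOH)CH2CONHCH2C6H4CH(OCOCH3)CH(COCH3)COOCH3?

2

–COOH: carbonyl C bonded to –OH and C → carboxylic acid (the –OH is not a separate alcohol).
pendant –OC(=O)CH3: an acyloxy group → ester.
pendant –CH=CH2: C=C double bond → alkene.
–OH on an sp³ carbon → alcohol (secondary).
pendant –OCH3: C–O–C with sp³ C, no adjacent C=O → ether.
pendant –CH2OH on an sp³ backbone C → alcohol.
pendant –C6H5: benzene ring → arene.
pendant –OCH3: C–O–C with sp³ C, no adjacent C=O → ether.
pendant –COOCH3: carbonyl C bonded to C and –OCH3 → ester.
pendant –CHO: carbonyl C bonded to C and H → aldehyde.
pendant –COOH: carbonyl C bonded to C and –OH → carboxylic acid.
–C(=O)–N– linkage → amide (the N is not an amine).
para-disubstituted benzene ring → arene.
pendant –OC(=O)CH3: an acyloxy group → ester.
pendant –COCH3: carbonyl C bonded to two carbons → ketone.
–C(=O)OCH3: carbonyl C bonded to C and to –OCH3 → ester (not ketone + ether).
Carboxylic acid appears at: HOOC, CH(COOH) → 2.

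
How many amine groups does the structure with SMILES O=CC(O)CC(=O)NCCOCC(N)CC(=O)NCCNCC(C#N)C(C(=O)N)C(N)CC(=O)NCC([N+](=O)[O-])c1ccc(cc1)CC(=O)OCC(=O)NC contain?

3

Taking each segment in turn:
  OHC: terminal –CHO: carbonyl C bonded to H and C → aldehyde.
  CH(OH): –OH on an sp³ carbon → alcohol (secondary).
  CH2CONHCH2: –C(=O)–N– linkage → amide (the N is not an amine).
  CH2OCH2: C–O–C with sp³ carbons on both sides and no adjacent C=O → ether.
  CH(NH2): –NH2 on an sp³ carbon with no adjacent C=O → amine.
  CH2CONHCH2: –C(=O)–N– linkage → amide (the N is not an amine).
  CH2NHCH2: C–N–C with sp³ carbons and no adjacent C=O → amine (secondary).
  CH(CN): pendant –C≡N: nitrile.
  CH(CONH2): pendant –CONH2: carbonyl C bonded to C and N → amide.
  CH(NH2): –NH2 on an sp³ carbon with no adjacent C=O → amine.
  CH2CONHCH2: –C(=O)–N– linkage → amide (the N is not an amine).
  CH(NO2): –NO2 on an sp³ carbon → nitro (the N=O is not a carbonyl).
  C6H4: para-disubstituted benzene ring → arene.
  CH2COOCH2: –C(=O)–O–C with C on the carbonyl side → ester.
  CONHCH3: –C(=O)NHCH3: carbonyl C bonded to C and to N → amide (the N is not an amine).
Amine appears at: CH(NH2), CH2NHCH2, CH(NH2) → 3.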